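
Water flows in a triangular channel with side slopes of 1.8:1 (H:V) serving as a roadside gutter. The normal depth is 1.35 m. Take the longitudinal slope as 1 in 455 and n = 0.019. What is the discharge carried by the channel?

For a triangular section with side slope z = 1.8: A = zy² = 1.8×1.35² = 3.281 m²; P = 2y√(1+z²) = 2×1.35×2.059 = 5.56 m.
Hydraulic radius R = A/P = 3.281/5.56 = 0.5901 m.
Manning's equation: Q = (1/n) A R^(2/3) S^(1/2) = (1/0.019) × 3.281 × 0.5901^(2/3) × 0.002198^(1/2) = 5.69 m³/s.

Q = 5.69 m³/s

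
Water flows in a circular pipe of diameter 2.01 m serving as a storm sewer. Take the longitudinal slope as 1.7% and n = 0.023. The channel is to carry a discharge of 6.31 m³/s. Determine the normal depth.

Manning's equation rearranged: A R^(2/3) = nQ / (1·√S) = 0.023 × 6.31 / (√0.017) = 1.113.
Try y = 0.833 m: A R^(2/3) = 0.7209 — low.
Try y = 1.07 m: A R^(2/3) = 1.114 — close enough.

y_n = 1.07 m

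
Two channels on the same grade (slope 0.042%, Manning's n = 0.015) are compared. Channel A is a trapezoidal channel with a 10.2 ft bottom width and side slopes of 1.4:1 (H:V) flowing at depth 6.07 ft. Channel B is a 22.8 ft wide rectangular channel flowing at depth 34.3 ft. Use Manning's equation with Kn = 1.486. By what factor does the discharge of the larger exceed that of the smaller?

Channel A: With bottom width b = 10.2 ft and side slope z = 1.4: A = (b + zy)y = (10.2 + 1.4×6.07)×6.07 = 113.5 ft²; P = b + 2y√(1+z²) = 10.2 + 2×6.07×1.72 = 31.09 ft. Hydraulic radius R = A/P = 113.5/31.09 = 3.651 ft. Q_A = (1.486/0.015)·113.5·3.651^(2/3)·√0.00042 = 546.4 ft³/s.
Channel B: Flow area A = b·y = 22.8 × 34.3 = 782 ft². Wetted perimeter P = b + 2y = 22.8 + 2×34.3 = 91.4 ft. Hydraulic radius R = A/P = 782/91.4 = 8.556 ft. Q_B = (1.486/0.015)·782·8.556^(2/3)·√0.00042 = 6642 ft³/s.
The larger discharge is 6642 ft³/s and the smaller is 546.4 ft³/s; the ratio is 12.2.

12.2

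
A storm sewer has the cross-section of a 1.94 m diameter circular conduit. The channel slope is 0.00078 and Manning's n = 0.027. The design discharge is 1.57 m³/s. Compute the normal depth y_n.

Manning's equation rearranged: A R^(2/3) = nQ / (1·√S) = 0.027 × 1.57 / (√0.00078) = 1.518.
Try y = 1.54 m: A R^(2/3) = 1.77 — high.
Try y = 1.35 m: A R^(2/3) = 1.516 — ≈ 1.518.

y_n = 1.35 m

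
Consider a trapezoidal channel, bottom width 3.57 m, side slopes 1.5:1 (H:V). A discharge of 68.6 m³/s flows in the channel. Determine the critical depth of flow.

At critical depth, Q² T / (g A³) = 1, i.e. A³/T = Q²/g = 68.6²/9.81 = 479.7.
At y = 2.82 m: A³/T = 884.6 — over.
At y = 2.41 m: A³/T = 480.7 — close enough.

y_c = 2.41 m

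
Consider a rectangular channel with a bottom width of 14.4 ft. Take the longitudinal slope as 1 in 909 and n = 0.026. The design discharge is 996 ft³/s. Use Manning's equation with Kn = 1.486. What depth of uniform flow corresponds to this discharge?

y_n = 13.1 ft

Manning's equation rearranged: A R^(2/3) = nQ / (1.486·√S) = 0.026 × 996 / (1.486 × √0.0011) = 525.4.
At y = 8.98 ft: A R^(2/3) = 325.6 — low.
At y = 14.8 ft: A R^(2/3) = 610.1 — high.
At y = 13.1 ft: A R^(2/3) = 525.3 — matches.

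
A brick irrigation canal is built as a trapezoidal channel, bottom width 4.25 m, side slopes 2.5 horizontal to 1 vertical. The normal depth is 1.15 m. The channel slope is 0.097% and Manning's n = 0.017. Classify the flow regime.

With bottom width b = 4.25 m and side slope z = 2.5: A = (b + zy)y = (4.25 + 2.5×1.15)×1.15 = 8.194 m²; P = b + 2y√(1+z²) = 4.25 + 2×1.15×2.693 = 10.44 m.
Hydraulic radius R = A/P = 8.194/10.44 = 0.7846 m.
V = (1/n) R^(2/3) √S = (1/0.017) × 0.7846^(2/3) × √0.00097 = 1.559 m/s. Hydraulic depth D_h = A/T = 8.194/10 = 0.8194 m.
Froude number Fr = V/√(g·D_h) = 1.559/√(9.81×0.8194) = 0.55, which is less than 1, so the flow is subcritical.

subcritical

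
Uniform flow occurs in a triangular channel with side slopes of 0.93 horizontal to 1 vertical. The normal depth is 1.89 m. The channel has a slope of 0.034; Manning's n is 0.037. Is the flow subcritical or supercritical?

supercritical

For a triangular section with side slope z = 0.93: A = zy² = 0.93×1.89² = 3.322 m²; P = 2y√(1+z²) = 2×1.89×1.366 = 5.162 m.
Hydraulic radius R = A/P = 3.322/5.162 = 0.6436 m.
V = (1/n) R^(2/3) √S = (1/0.037) × 0.6436^(2/3) × √0.034 = 3.715 m/s. Hydraulic depth D_h = A/T = 3.322/3.515 = 0.945 m.
Froude number Fr = V/√(g·D_h) = 3.715/√(9.81×0.945) = 1.22, which is greater than 1, so the flow is supercritical.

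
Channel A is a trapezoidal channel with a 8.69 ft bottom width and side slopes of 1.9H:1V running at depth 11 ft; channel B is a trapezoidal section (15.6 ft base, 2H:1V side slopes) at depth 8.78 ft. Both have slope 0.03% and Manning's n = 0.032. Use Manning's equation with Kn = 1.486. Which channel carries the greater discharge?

channel A

Channel A: With bottom width b = 8.69 ft and side slope z = 1.9: A = (b + zy)y = (8.69 + 1.9×11)×11 = 325.5 ft²; P = b + 2y√(1+z²) = 8.69 + 2×11×2.147 = 55.93 ft. Hydraulic radius R = A/P = 325.5/55.93 = 5.82 ft. Q_A = (1.486/0.032)·325.5·5.82^(2/3)·√0.0003 = 847.1 ft³/s.
Channel B: With bottom width b = 15.6 ft and side slope z = 2: A = (b + zy)y = (15.6 + 2×8.78)×8.78 = 291.1 ft²; P = b + 2y√(1+z²) = 15.6 + 2×8.78×2.236 = 54.87 ft. Hydraulic radius R = A/P = 291.1/54.87 = 5.307 ft. Q_B = (1.486/0.032)·291.1·5.307^(2/3)·√0.0003 = 712.4 ft³/s.
Q_A = 847.1 ft³/s vs Q_B = 712.4 ft³/s, so channel A carries more.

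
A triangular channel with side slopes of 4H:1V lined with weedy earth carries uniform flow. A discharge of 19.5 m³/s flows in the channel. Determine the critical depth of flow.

y_c = 1.37 m

At critical depth, Q² T / (g A³) = 1, i.e. A³/T = Q²/g = 19.5²/9.81 = 38.76.
Try y = 1.21 m: A³/T = 20.75 — low.
Try y = 1.55 m: A³/T = 71.57 — high.
Try y = 1.37 m: A³/T = 38.61 — ≈ 38.76.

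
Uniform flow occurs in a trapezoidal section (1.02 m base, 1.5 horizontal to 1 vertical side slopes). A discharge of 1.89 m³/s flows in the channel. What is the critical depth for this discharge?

At critical depth, Q² T / (g A³) = 1, i.e. A³/T = Q²/g = 1.89²/9.81 = 0.3641.
At y = 0.607 m: A³/T = 0.5664 — too large.
At y = 0.458 m: A³/T = 0.1996 — too small.
At y = 0.539 m: A³/T = 0.363 — close enough.

y_c = 0.539 m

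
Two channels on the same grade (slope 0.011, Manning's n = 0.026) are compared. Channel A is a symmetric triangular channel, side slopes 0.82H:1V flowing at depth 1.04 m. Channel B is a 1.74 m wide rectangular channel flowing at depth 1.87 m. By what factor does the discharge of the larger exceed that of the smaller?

Channel A: For a triangular section with side slope z = 0.82: A = zy² = 0.82×1.04² = 0.8869 m²; P = 2y√(1+z²) = 2×1.04×1.293 = 2.69 m. Hydraulic radius R = A/P = 0.8869/2.69 = 0.3297 m. Q_A = (1/0.026)·0.8869·0.3297^(2/3)·√0.011 = 1.708 m³/s.
Channel B: Flow area A = b·y = 1.74 × 1.87 = 3.254 m². Wetted perimeter P = b + 2y = 1.74 + 2×1.87 = 5.48 m. Hydraulic radius R = A/P = 3.254/5.48 = 0.5938 m. Q_B = (1/0.026)·3.254·0.5938^(2/3)·√0.011 = 9.272 m³/s.
The larger discharge is 9.272 m³/s and the smaller is 1.708 m³/s; the ratio is 5.43.

5.43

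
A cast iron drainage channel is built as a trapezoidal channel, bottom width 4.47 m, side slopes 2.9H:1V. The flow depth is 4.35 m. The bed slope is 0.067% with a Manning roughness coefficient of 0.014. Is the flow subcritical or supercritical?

With bottom width b = 4.47 m and side slope z = 2.9: A = (b + zy)y = (4.47 + 2.9×4.35)×4.35 = 74.32 m²; P = b + 2y√(1+z²) = 4.47 + 2×4.35×3.068 = 31.16 m.
Hydraulic radius R = A/P = 74.32/31.16 = 2.385 m.
V = (1/n) R^(2/3) √S = (1/0.014) × 2.385^(2/3) × √0.00067 = 3.301 m/s. Hydraulic depth D_h = A/T = 74.32/29.7 = 2.502 m.
Froude number Fr = V/√(g·D_h) = 3.301/√(9.81×2.502) = 0.666, which is less than 1, so the flow is subcritical.

subcritical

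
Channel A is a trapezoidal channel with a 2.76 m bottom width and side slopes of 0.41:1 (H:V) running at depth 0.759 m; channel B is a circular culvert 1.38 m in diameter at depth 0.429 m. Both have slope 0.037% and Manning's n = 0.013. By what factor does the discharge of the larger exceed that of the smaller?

Channel A: With bottom width b = 2.76 m and side slope z = 0.41: A = (b + zy)y = (2.76 + 0.41×0.759)×0.759 = 2.331 m²; P = b + 2y√(1+z²) = 2.76 + 2×0.759×1.081 = 4.401 m. Hydraulic radius R = A/P = 2.331/4.401 = 0.5297 m. Q_A = (1/0.013)·2.331·0.5297^(2/3)·√0.00037 = 2.258 m³/s.
Channel B: For a circular section of diameter D = 1.38 m at depth y = 0.429 m, the central angle is θ = 2 arccos(1 − 2y/D) = 2.366 rad. Then A = (D²/8)(θ − sin θ) = 0.3965 m² and P = Dθ/2 = 1.632 m. Hydraulic radius R = A/P = 0.3965/1.632 = 0.2429 m. Q_B = (1/0.013)·0.3965·0.2429^(2/3)·√0.00037 = 0.2284 m³/s.
The larger discharge is 2.258 m³/s and the smaller is 0.2284 m³/s; the ratio is 9.89.

9.89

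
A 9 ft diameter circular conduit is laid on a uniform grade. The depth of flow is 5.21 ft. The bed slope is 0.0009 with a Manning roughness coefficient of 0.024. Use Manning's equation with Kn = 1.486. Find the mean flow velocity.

V = 3.38 ft/s

For a circular section of diameter D = 9 ft at depth y = 5.21 ft, the central angle is θ = 2 arccos(1 − 2y/D) = 3.458 rad. Then A = (D²/8)(θ − sin θ) = 38.17 ft² and P = Dθ/2 = 15.56 ft.
Hydraulic radius R = A/P = 38.17/15.56 = 2.453 ft.
From Manning's equation, V = (1.486/n) R^(2/3) S^(1/2) = (1.486/0.024) × 2.453^(2/3) × 0.0009^(1/2) = 3.38 ft/s.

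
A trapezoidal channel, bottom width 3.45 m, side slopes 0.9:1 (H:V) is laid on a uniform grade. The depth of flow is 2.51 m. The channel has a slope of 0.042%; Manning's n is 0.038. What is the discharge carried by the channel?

With bottom width b = 3.45 m and side slope z = 0.9: A = (b + zy)y = (3.45 + 0.9×2.51)×2.51 = 14.33 m²; P = b + 2y√(1+z²) = 3.45 + 2×2.51×1.345 = 10.2 m.
Hydraulic radius R = A/P = 14.33/10.2 = 1.404 m.
Manning's equation: Q = (1/n) A R^(2/3) S^(1/2) = (1/0.038) × 14.33 × 1.404^(2/3) × 0.00042^(1/2) = 9.69 m³/s.

Q = 9.69 m³/s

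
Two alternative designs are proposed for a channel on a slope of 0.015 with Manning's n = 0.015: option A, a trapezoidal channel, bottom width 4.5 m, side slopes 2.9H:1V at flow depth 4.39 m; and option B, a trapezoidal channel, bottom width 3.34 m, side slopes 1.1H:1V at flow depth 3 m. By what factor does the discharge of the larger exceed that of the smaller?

4.93

Channel A: With bottom width b = 4.5 m and side slope z = 2.9: A = (b + zy)y = (4.5 + 2.9×4.39)×4.39 = 75.64 m²; P = b + 2y√(1+z²) = 4.5 + 2×4.39×3.068 = 31.43 m. Hydraulic radius R = A/P = 75.64/31.43 = 2.406 m. Q_A = (1/0.015)·75.64·2.406^(2/3)·√0.015 = 1109 m³/s.
Channel B: With bottom width b = 3.34 m and side slope z = 1.1: A = (b + zy)y = (3.34 + 1.1×3)×3 = 19.92 m²; P = b + 2y√(1+z²) = 3.34 + 2×3×1.487 = 12.26 m. Hydraulic radius R = A/P = 19.92/12.26 = 1.625 m. Q_B = (1/0.015)·19.92·1.625^(2/3)·√0.015 = 224.8 m³/s.
The larger discharge is 1109 m³/s and the smaller is 224.8 m³/s; the ratio is 4.93.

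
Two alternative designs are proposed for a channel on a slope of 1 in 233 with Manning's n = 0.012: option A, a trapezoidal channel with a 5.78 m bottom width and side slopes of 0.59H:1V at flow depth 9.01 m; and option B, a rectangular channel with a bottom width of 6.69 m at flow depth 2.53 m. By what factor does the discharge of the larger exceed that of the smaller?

Channel A: With bottom width b = 5.78 m and side slope z = 0.59: A = (b + zy)y = (5.78 + 0.59×9.01)×9.01 = 99.97 m²; P = b + 2y√(1+z²) = 5.78 + 2×9.01×1.161 = 26.7 m. Hydraulic radius R = A/P = 99.97/26.7 = 3.744 m. Q_A = (1/0.012)·99.97·3.744^(2/3)·√0.004292 = 1316 m³/s.
Channel B: Flow area A = b·y = 6.69 × 2.53 = 16.93 m². Wetted perimeter P = b + 2y = 6.69 + 2×2.53 = 11.75 m. Hydraulic radius R = A/P = 16.93/11.75 = 1.44 m. Q_B = (1/0.012)·16.93·1.44^(2/3)·√0.004292 = 117.9 m³/s.
The larger discharge is 1316 m³/s and the smaller is 117.9 m³/s; the ratio is 11.2.

11.2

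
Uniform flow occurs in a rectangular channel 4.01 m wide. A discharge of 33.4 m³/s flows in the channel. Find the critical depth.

For a rectangular channel, critical depth y_c = (q²/g)^(1/3) where q = Q/b = 33.4/4.01 = 8.329 m²/s.
So y_c = (8.329²/9.81)^(1/3) = 1.92 m.

y_c = 1.92 m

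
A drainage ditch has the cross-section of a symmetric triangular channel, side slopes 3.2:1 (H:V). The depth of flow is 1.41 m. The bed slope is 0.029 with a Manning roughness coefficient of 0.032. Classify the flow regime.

supercritical

For a triangular section with side slope z = 3.2: A = zy² = 3.2×1.41² = 6.362 m²; P = 2y√(1+z²) = 2×1.41×3.353 = 9.454 m.
Hydraulic radius R = A/P = 6.362/9.454 = 0.6729 m.
V = (1/n) R^(2/3) √S = (1/0.032) × 0.6729^(2/3) × √0.029 = 4.087 m/s. Hydraulic depth D_h = A/T = 6.362/9.024 = 0.705 m.
Froude number Fr = V/√(g·D_h) = 4.087/√(9.81×0.705) = 1.55, which is greater than 1, so the flow is supercritical.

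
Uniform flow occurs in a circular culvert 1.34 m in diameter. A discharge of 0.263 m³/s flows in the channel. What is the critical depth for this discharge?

At critical depth, Q² T / (g A³) = 1, i.e. A³/T = Q²/g = 0.263²/9.81 = 0.007051.
Try y = 0.23 m: A³/T = 0.004145 — too small.
Try y = 0.304 m: A³/T = 0.01236 — too large.
Try y = 0.263 m: A³/T = 0.007014 — ≈ 0.007051.

y_c = 0.263 m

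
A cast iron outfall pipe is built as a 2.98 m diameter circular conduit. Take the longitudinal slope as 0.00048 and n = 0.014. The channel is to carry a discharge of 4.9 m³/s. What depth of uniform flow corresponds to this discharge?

y_n = 1.57 m

Manning's equation rearranged: A R^(2/3) = nQ / (1·√S) = 0.014 × 4.9 / (√0.00048) = 3.131.
At y = 1.16 m: A R^(2/3) = 1.837 — short.
At y = 1.93 m: A R^(2/3) = 4.313 — over.
At y = 1.57 m: A R^(2/3) = 3.129 — ≈ 3.131.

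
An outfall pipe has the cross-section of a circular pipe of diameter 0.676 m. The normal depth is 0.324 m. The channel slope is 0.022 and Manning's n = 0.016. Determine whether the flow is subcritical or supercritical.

supercritical

For a circular section of diameter D = 0.676 m at depth y = 0.324 m, the central angle is θ = 2 arccos(1 − 2y/D) = 3.059 rad. Then A = (D²/8)(θ − sin θ) = 0.17 m² and P = Dθ/2 = 1.034 m.
Hydraulic radius R = A/P = 0.17/1.034 = 0.1644 m.
V = (1/n) R^(2/3) √S = (1/0.016) × 0.1644^(2/3) × √0.022 = 2.782 m/s. Hydraulic depth D_h = A/T = 0.17/0.6754 = 0.2517 m.
Froude number Fr = V/√(g·D_h) = 2.782/√(9.81×0.2517) = 1.77, which is greater than 1, so the flow is supercritical.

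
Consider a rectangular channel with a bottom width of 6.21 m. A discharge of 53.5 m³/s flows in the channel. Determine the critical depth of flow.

For a rectangular channel, critical depth y_c = (q²/g)^(1/3) where q = Q/b = 53.5/6.21 = 8.615 m²/s.
So y_c = (8.615²/9.81)^(1/3) = 1.96 m.

y_c = 1.96 m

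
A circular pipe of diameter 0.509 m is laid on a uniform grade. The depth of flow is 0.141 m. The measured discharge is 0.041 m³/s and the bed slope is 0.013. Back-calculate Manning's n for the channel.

n = 0.024

For a circular section of diameter D = 0.509 m at depth y = 0.141 m, the central angle is θ = 2 arccos(1 − 2y/D) = 2.217 rad. Then A = (D²/8)(θ − sin θ) = 0.04595 m² and P = Dθ/2 = 0.5642 m.
Hydraulic radius R = A/P = 0.04595/0.5642 = 0.08143 m.
Rearranging Manning's equation: n = (1/Q) A R^(2/3) S^(1/2) = (1/0.041) × 0.04595 × 0.08143^(2/3) × √0.013 = 0.024.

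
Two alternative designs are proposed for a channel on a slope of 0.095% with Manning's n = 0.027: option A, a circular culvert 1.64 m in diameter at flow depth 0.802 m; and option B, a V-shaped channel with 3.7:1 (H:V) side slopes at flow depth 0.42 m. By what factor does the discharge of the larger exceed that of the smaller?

2.49

Channel A: For a circular section of diameter D = 1.64 m at depth y = 0.802 m, the central angle is θ = 2 arccos(1 − 2y/D) = 3.098 rad. Then A = (D²/8)(θ − sin θ) = 1.027 m² and P = Dθ/2 = 2.54 m. Hydraulic radius R = A/P = 1.027/2.54 = 0.4042 m. Q_A = (1/0.027)·1.027·0.4042^(2/3)·√0.00095 = 0.6407 m³/s.
Channel B: For a triangular section with side slope z = 3.7: A = zy² = 3.7×0.42² = 0.6527 m²; P = 2y√(1+z²) = 2×0.42×3.833 = 3.22 m. Hydraulic radius R = A/P = 0.6527/3.22 = 0.2027 m. Q_B = (1/0.027)·0.6527·0.2027^(2/3)·√0.00095 = 0.2571 m³/s.
The larger discharge is 0.6407 m³/s and the smaller is 0.2571 m³/s; the ratio is 2.49.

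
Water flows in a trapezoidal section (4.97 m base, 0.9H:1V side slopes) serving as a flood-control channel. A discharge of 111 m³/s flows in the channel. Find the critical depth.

y_c = 3.06 m

At critical depth, Q² T / (g A³) = 1, i.e. A³/T = Q²/g = 111²/9.81 = 1256.
At y = 3.68 m: A³/T = 2442 — over.
At y = 3.06 m: A³/T = 1260 — matches.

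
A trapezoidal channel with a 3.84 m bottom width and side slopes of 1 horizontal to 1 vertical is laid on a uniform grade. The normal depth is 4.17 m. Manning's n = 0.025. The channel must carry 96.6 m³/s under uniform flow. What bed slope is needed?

S = 0.0019

With bottom width b = 3.84 m and side slope z = 1: A = (b + zy)y = (3.84 + 1×4.17)×4.17 = 33.4 m²; P = b + 2y√(1+z²) = 3.84 + 2×4.17×1.414 = 15.63 m.
Hydraulic radius R = A/P = 33.4/15.63 = 2.136 m.
From Manning's equation, S = [nQ / (1 A R^(2/3))]² = [0.025 × 96.6 / (1 × 33.4 × 2.136^(2/3))]² = 0.0019.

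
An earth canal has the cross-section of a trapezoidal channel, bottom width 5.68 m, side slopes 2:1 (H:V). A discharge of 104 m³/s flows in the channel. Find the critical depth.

At critical depth, Q² T / (g A³) = 1, i.e. A³/T = Q²/g = 104²/9.81 = 1103.
Trying y = 1.8 m: A³/T = 361.9 — low.
Trying y = 2.44 m: A³/T = 1108 — ≈ 1103.

y_c = 2.44 m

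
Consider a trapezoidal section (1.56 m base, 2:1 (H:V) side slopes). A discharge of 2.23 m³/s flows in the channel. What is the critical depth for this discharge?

y_c = 0.48 m

At critical depth, Q² T / (g A³) = 1, i.e. A³/T = Q²/g = 2.23²/9.81 = 0.5069.
Try y = 0.388 m: A³/T = 0.2393 — low.
Try y = 0.555 m: A³/T = 0.8608 — high.
Try y = 0.48 m: A³/T = 0.5086 — matches.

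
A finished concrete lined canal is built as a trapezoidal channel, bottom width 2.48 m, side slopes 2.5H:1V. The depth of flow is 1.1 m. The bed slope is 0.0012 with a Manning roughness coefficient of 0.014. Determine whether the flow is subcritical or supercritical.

subcritical

With bottom width b = 2.48 m and side slope z = 2.5: A = (b + zy)y = (2.48 + 2.5×1.1)×1.1 = 5.753 m²; P = b + 2y√(1+z²) = 2.48 + 2×1.1×2.693 = 8.404 m.
Hydraulic radius R = A/P = 5.753/8.404 = 0.6846 m.
V = (1/n) R^(2/3) √S = (1/0.014) × 0.6846^(2/3) × √0.0012 = 1.922 m/s. Hydraulic depth D_h = A/T = 5.753/7.98 = 0.7209 m.
Froude number Fr = V/√(g·D_h) = 1.922/√(9.81×0.7209) = 0.723, which is less than 1, so the flow is subcritical.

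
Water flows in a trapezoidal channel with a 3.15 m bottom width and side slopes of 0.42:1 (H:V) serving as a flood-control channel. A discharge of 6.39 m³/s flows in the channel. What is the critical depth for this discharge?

At critical depth, Q² T / (g A³) = 1, i.e. A³/T = Q²/g = 6.39²/9.81 = 4.162.
At y = 0.569 m: A³/T = 1.976 — too small.
At y = 0.919 m: A³/T = 8.749 — too large.
At y = 0.724 m: A³/T = 4.161 — ≈ 4.162.

y_c = 0.724 m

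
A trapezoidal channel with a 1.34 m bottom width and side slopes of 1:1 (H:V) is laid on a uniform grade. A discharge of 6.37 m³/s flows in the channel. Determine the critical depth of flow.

y_c = 1.02 m

At critical depth, Q² T / (g A³) = 1, i.e. A³/T = Q²/g = 6.37²/9.81 = 4.136.
Try y = 0.764 m: A³/T = 1.448 — too small.
Try y = 1.23 m: A³/T = 8.312 — too large.
Try y = 1.02 m: A³/T = 4.127 — ≈ 4.136.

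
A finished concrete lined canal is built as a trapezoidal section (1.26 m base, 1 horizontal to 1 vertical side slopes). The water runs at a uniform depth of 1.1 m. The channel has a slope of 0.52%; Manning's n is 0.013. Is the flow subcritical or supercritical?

supercritical

With bottom width b = 1.26 m and side slope z = 1: A = (b + zy)y = (1.26 + 1×1.1)×1.1 = 2.596 m²; P = b + 2y√(1+z²) = 1.26 + 2×1.1×1.414 = 4.371 m.
Hydraulic radius R = A/P = 2.596/4.371 = 0.5939 m.
V = (1/n) R^(2/3) √S = (1/0.013) × 0.5939^(2/3) × √0.0052 = 3.919 m/s. Hydraulic depth D_h = A/T = 2.596/3.46 = 0.7503 m.
Froude number Fr = V/√(g·D_h) = 3.919/√(9.81×0.7503) = 1.44, which is greater than 1, so the flow is supercritical.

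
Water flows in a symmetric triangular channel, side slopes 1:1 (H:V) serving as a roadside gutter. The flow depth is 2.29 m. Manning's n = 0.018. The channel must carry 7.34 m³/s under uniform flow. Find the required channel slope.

S = 0.000841

For a triangular section with side slope z = 1: A = zy² = 1×2.29² = 5.244 m²; P = 2y√(1+z²) = 2×2.29×1.414 = 6.477 m.
Hydraulic radius R = A/P = 5.244/6.477 = 0.8096 m.
From Manning's equation, S = [nQ / (1 A R^(2/3))]² = [0.018 × 7.34 / (1 × 5.244 × 0.8096^(2/3))]² = 0.000841.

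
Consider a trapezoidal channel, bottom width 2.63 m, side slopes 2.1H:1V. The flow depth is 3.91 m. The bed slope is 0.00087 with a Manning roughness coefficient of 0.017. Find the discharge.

Q = 118 m³/s

With bottom width b = 2.63 m and side slope z = 2.1: A = (b + zy)y = (2.63 + 2.1×3.91)×3.91 = 42.39 m²; P = b + 2y√(1+z²) = 2.63 + 2×3.91×2.326 = 20.82 m.
Hydraulic radius R = A/P = 42.39/20.82 = 2.036 m.
Manning's equation: Q = (1/n) A R^(2/3) S^(1/2) = (1/0.017) × 42.39 × 2.036^(2/3) × 0.00087^(1/2) = 118 m³/s.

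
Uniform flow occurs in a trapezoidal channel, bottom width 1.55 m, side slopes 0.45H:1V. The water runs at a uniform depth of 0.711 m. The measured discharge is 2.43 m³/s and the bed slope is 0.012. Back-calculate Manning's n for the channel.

n = 0.034

With bottom width b = 1.55 m and side slope z = 0.45: A = (b + zy)y = (1.55 + 0.45×0.711)×0.711 = 1.33 m²; P = b + 2y√(1+z²) = 1.55 + 2×0.711×1.097 = 3.109 m.
Hydraulic radius R = A/P = 1.33/3.109 = 0.4276 m.
Rearranging Manning's equation: n = (1/Q) A R^(2/3) S^(1/2) = (1/2.43) × 1.33 × 0.4276^(2/3) × √0.012 = 0.034.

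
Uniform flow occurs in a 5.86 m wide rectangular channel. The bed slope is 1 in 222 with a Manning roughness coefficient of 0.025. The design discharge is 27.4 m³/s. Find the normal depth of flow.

Manning's equation rearranged: A R^(2/3) = nQ / (1·√S) = 0.025 × 27.4 / (√0.004505) = 10.21.
At y = 1.96 m: A R^(2/3) = 12.78 — over.
At y = 1.67 m: A R^(2/3) = 10.2 — close enough.

y_n = 1.67 m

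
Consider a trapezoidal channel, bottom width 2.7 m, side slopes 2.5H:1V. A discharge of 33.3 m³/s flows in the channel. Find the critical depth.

y_c = 1.59 m

At critical depth, Q² T / (g A³) = 1, i.e. A³/T = Q²/g = 33.3²/9.81 = 113.
At y = 1.9 m: A³/T = 232.5 — high.
At y = 1.29 m: A³/T = 48.8 — low.
At y = 1.59 m: A³/T = 112.3 — close enough.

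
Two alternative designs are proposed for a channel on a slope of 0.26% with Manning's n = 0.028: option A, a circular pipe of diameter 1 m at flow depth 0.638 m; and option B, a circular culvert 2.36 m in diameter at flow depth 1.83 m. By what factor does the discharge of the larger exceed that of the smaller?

Channel A: For a circular section of diameter D = 1 m at depth y = 0.638 m, the central angle is θ = 2 arccos(1 − 2y/D) = 3.701 rad. Then A = (D²/8)(θ − sin θ) = 0.5289 m² and P = Dθ/2 = 1.85 m. Hydraulic radius R = A/P = 0.5289/1.85 = 0.2858 m. Q_A = (1/0.028)·0.5289·0.2858^(2/3)·√0.0026 = 0.418 m³/s.
Channel B: For a circular section of diameter D = 2.36 m at depth y = 1.83 m, the central angle is θ = 2 arccos(1 − 2y/D) = 4.308 rad. Then A = (D²/8)(θ − sin θ) = 3.64 m² and P = Dθ/2 = 5.084 m. Hydraulic radius R = A/P = 3.64/5.084 = 0.7159 m. Q_B = (1/0.028)·3.64·0.7159^(2/3)·√0.0026 = 5.304 m³/s.
The larger discharge is 5.304 m³/s and the smaller is 0.418 m³/s; the ratio is 12.7.

12.7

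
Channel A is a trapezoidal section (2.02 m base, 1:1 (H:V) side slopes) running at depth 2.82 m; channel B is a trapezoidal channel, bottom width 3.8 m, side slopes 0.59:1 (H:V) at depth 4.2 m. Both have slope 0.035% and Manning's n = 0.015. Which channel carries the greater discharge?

Channel A: With bottom width b = 2.02 m and side slope z = 1: A = (b + zy)y = (2.02 + 1×2.82)×2.82 = 13.65 m²; P = b + 2y√(1+z²) = 2.02 + 2×2.82×1.414 = 9.996 m. Hydraulic radius R = A/P = 13.65/9.996 = 1.365 m. Q_A = (1/0.015)·13.65·1.365^(2/3)·√0.00035 = 20.95 m³/s.
Channel B: With bottom width b = 3.8 m and side slope z = 0.59: A = (b + zy)y = (3.8 + 0.59×4.2)×4.2 = 26.37 m²; P = b + 2y√(1+z²) = 3.8 + 2×4.2×1.161 = 13.55 m. Hydraulic radius R = A/P = 26.37/13.55 = 1.946 m. Q_B = (1/0.015)·26.37·1.946^(2/3)·√0.00035 = 51.25 m³/s.
Q_A = 20.95 m³/s vs Q_B = 51.25 m³/s, so channel B carries more.

channel B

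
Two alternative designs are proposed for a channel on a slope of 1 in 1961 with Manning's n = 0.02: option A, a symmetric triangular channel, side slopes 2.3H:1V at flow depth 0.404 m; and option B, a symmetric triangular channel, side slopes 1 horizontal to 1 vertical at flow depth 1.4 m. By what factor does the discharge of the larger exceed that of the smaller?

10.1

Channel A: For a triangular section with side slope z = 2.3: A = zy² = 2.3×0.404² = 0.3754 m²; P = 2y√(1+z²) = 2×0.404×2.508 = 2.026 m. Hydraulic radius R = A/P = 0.3754/2.026 = 0.1852 m. Q_A = (1/0.02)·0.3754·0.1852^(2/3)·√0.0005099 = 0.1377 m³/s.
Channel B: For a triangular section with side slope z = 1: A = zy² = 1×1.4² = 1.96 m²; P = 2y√(1+z²) = 2×1.4×1.414 = 3.96 m. Hydraulic radius R = A/P = 1.96/3.96 = 0.495 m. Q_B = (1/0.02)·1.96·0.495^(2/3)·√0.0005099 = 1.385 m³/s.
The larger discharge is 1.385 m³/s and the smaller is 0.1377 m³/s; the ratio is 10.1.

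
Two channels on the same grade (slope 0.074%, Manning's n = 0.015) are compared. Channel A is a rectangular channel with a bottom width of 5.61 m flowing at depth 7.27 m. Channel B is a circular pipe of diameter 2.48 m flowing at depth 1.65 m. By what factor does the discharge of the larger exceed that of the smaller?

Channel A: Flow area A = b·y = 5.61 × 7.27 = 40.78 m². Wetted perimeter P = b + 2y = 5.61 + 2×7.27 = 20.15 m. Hydraulic radius R = A/P = 40.78/20.15 = 2.024 m. Q_A = (1/0.015)·40.78·2.024^(2/3)·√0.00074 = 118.4 m³/s.
Channel B: For a circular section of diameter D = 2.48 m at depth y = 1.65 m, the central angle is θ = 2 arccos(1 − 2y/D) = 3.816 rad. Then A = (D²/8)(θ − sin θ) = 3.413 m² and P = Dθ/2 = 4.731 m. Hydraulic radius R = A/P = 3.413/4.731 = 0.7214 m. Q_B = (1/0.015)·3.413·0.7214^(2/3)·√0.00074 = 4.979 m³/s.
The larger discharge is 118.4 m³/s and the smaller is 4.979 m³/s; the ratio is 23.8.

23.8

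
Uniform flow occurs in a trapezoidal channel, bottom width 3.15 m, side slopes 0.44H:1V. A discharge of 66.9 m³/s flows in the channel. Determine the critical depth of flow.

y_c = 3.08 m

At critical depth, Q² T / (g A³) = 1, i.e. A³/T = Q²/g = 66.9²/9.81 = 456.2.
At y = 3.93 m: A³/T = 1067 — over.
At y = 2.73 m: A³/T = 301.9 — short.
At y = 3.08 m: A³/T = 455.9 — matches.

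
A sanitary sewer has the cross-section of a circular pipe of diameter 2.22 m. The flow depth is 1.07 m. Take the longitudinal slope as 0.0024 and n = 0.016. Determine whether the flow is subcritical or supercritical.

For a circular section of diameter D = 2.22 m at depth y = 1.07 m, the central angle is θ = 2 arccos(1 − 2y/D) = 3.07 rad. Then A = (D²/8)(θ − sin θ) = 1.847 m² and P = Dθ/2 = 3.407 m.
Hydraulic radius R = A/P = 1.847/3.407 = 0.542 m.
V = (1/n) R^(2/3) √S = (1/0.016) × 0.542^(2/3) × √0.0024 = 2.035 m/s. Hydraulic depth D_h = A/T = 1.847/2.219 = 0.8323 m.
Froude number Fr = V/√(g·D_h) = 2.035/√(9.81×0.8323) = 0.712, which is less than 1, so the flow is subcritical.

subcritical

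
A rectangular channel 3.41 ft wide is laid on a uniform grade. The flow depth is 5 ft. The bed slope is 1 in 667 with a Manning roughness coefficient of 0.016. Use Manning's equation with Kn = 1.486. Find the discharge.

Q = 72 ft³/s

Flow area A = b·y = 3.41 × 5 = 17.05 ft². Wetted perimeter P = b + 2y = 3.41 + 2×5 = 13.41 ft.
Hydraulic radius R = A/P = 17.05/13.41 = 1.271 ft.
Manning's equation: Q = (1.486/n) A R^(2/3) S^(1/2) = (1.486/0.016) × 17.05 × 1.271^(2/3) × 0.001499^(1/2) = 72 ft³/s.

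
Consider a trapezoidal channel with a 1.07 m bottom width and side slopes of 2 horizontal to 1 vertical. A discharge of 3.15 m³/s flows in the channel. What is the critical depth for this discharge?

y_c = 0.653 m

At critical depth, Q² T / (g A³) = 1, i.e. A³/T = Q²/g = 3.15²/9.81 = 1.011.
Trying y = 0.479 m: A³/T = 0.307 — too small.
Trying y = 0.732 m: A³/T = 1.596 — too large.
Trying y = 0.653 m: A³/T = 1.014 — close enough.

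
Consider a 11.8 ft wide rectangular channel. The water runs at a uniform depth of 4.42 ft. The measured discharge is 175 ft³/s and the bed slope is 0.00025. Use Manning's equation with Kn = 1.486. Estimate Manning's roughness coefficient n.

Flow area A = b·y = 11.8 × 4.42 = 52.16 ft². Wetted perimeter P = b + 2y = 11.8 + 2×4.42 = 20.64 ft.
Hydraulic radius R = A/P = 52.16/20.64 = 2.527 ft.
Rearranging Manning's equation: n = (1.486/Q) A R^(2/3) S^(1/2) = (1.486/175) × 52.16 × 2.527^(2/3) × √0.00025 = 0.013.

n = 0.013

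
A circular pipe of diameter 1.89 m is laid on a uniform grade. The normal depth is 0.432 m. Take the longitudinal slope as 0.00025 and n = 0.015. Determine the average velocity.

For a circular section of diameter D = 1.89 m at depth y = 0.432 m, the central angle is θ = 2 arccos(1 − 2y/D) = 1.994 rad. Then A = (D²/8)(θ − sin θ) = 0.4832 m² and P = Dθ/2 = 1.884 m.
Hydraulic radius R = A/P = 0.4832/1.884 = 0.2564 m.
From Manning's equation, V = (1/n) R^(2/3) S^(1/2) = (1/0.015) × 0.2564^(2/3) × 0.00025^(1/2) = 0.425 m/s.

V = 0.425 m/s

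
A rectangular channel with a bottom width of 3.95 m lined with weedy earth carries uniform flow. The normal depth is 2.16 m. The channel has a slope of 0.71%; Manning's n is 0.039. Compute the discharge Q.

Q = 18.8 m³/s

Flow area A = b·y = 3.95 × 2.16 = 8.532 m². Wetted perimeter P = b + 2y = 3.95 + 2×2.16 = 8.27 m.
Hydraulic radius R = A/P = 8.532/8.27 = 1.032 m.
Manning's equation: Q = (1/n) A R^(2/3) S^(1/2) = (1/0.039) × 8.532 × 1.032^(2/3) × 0.0071^(1/2) = 18.8 m³/s.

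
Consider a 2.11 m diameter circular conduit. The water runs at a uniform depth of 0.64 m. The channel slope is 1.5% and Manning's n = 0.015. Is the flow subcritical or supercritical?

For a circular section of diameter D = 2.11 m at depth y = 0.64 m, the central angle is θ = 2 arccos(1 − 2y/D) = 2.333 rad. Then A = (D²/8)(θ − sin θ) = 0.8958 m² and P = Dθ/2 = 2.461 m.
Hydraulic radius R = A/P = 0.8958/2.461 = 0.364 m.
V = (1/n) R^(2/3) √S = (1/0.015) × 0.364^(2/3) × √0.015 = 4.162 m/s. Hydraulic depth D_h = A/T = 0.8958/1.94 = 0.4618 m.
Froude number Fr = V/√(g·D_h) = 4.162/√(9.81×0.4618) = 1.96, which is greater than 1, so the flow is supercritical.

supercritical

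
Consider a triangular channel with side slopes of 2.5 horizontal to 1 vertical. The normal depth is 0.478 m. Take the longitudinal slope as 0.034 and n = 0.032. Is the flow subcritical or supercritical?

For a triangular section with side slope z = 2.5: A = zy² = 2.5×0.478² = 0.5712 m²; P = 2y√(1+z²) = 2×0.478×2.693 = 2.574 m.
Hydraulic radius R = A/P = 0.5712/2.574 = 0.2219 m.
V = (1/n) R^(2/3) √S = (1/0.032) × 0.2219^(2/3) × √0.034 = 2.112 m/s. Hydraulic depth D_h = A/T = 0.5712/2.39 = 0.239 m.
Froude number Fr = V/√(g·D_h) = 2.112/√(9.81×0.239) = 1.38, which is greater than 1, so the flow is supercritical.

supercritical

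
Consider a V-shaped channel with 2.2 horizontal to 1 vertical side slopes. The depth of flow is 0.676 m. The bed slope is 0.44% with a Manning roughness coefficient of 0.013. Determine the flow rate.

For a triangular section with side slope z = 2.2: A = zy² = 2.2×0.676² = 1.005 m²; P = 2y√(1+z²) = 2×0.676×2.417 = 3.267 m.
Hydraulic radius R = A/P = 1.005/3.267 = 0.3077 m.
Manning's equation: Q = (1/n) A R^(2/3) S^(1/2) = (1/0.013) × 1.005 × 0.3077^(2/3) × 0.0044^(1/2) = 2.34 m³/s.

Q = 2.34 m³/s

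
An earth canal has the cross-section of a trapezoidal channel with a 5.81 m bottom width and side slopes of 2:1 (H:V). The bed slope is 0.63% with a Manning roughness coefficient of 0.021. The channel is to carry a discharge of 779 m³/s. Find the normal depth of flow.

Manning's equation rearranged: A R^(2/3) = nQ / (1·√S) = 0.021 × 779 / (√0.0063) = 206.1.
Try y = 6.73 m: A R^(2/3) = 305.3 — high.
Try y = 3.92 m: A R^(2/3) = 93.03 — low.
Try y = 5.65 m: A R^(2/3) = 206 — close enough.

y_n = 5.65 m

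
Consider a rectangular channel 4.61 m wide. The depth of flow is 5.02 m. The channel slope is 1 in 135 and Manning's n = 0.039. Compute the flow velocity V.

Flow area A = b·y = 4.61 × 5.02 = 23.14 m². Wetted perimeter P = b + 2y = 4.61 + 2×5.02 = 14.65 m.
Hydraulic radius R = A/P = 23.14/14.65 = 1.58 m.
From Manning's equation, V = (1/n) R^(2/3) S^(1/2) = (1/0.039) × 1.58^(2/3) × 0.007407^(1/2) = 2.99 m/s.

V = 2.99 m/s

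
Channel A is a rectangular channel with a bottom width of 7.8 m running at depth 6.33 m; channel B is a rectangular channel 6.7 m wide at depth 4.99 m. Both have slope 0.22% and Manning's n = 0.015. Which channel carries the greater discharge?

Channel A: Flow area A = b·y = 7.8 × 6.33 = 49.37 m². Wetted perimeter P = b + 2y = 7.8 + 2×6.33 = 20.46 m. Hydraulic radius R = A/P = 49.37/20.46 = 2.413 m. Q_A = (1/0.015)·49.37·2.413^(2/3)·√0.0022 = 277.8 m³/s.
Channel B: Flow area A = b·y = 6.7 × 4.99 = 33.43 m². Wetted perimeter P = b + 2y = 6.7 + 2×4.99 = 16.68 m. Hydraulic radius R = A/P = 33.43/16.68 = 2.004 m. Q_B = (1/0.015)·33.43·2.004^(2/3)·√0.0022 = 166.2 m³/s.
Q_A = 277.8 m³/s vs Q_B = 166.2 m³/s, so channel A carries more.

channel A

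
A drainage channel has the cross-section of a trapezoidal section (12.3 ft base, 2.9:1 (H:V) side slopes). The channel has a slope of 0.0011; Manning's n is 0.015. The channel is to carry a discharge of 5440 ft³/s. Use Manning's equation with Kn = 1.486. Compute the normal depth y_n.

Manning's equation rearranged: A R^(2/3) = nQ / (1.486·√S) = 0.015 × 5440 / (1.486 × √0.0011) = 1656.
Try y = 14 ft: A R^(2/3) = 2848 — high.
Try y = 9.04 ft: A R^(2/3) = 1037 — low.
Try y = 11.1 ft: A R^(2/3) = 1656 — matches.

y_n = 11.1 ft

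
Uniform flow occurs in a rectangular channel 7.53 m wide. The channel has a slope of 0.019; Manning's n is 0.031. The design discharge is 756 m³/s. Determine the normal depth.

Manning's equation rearranged: A R^(2/3) = nQ / (1·√S) = 0.031 × 756 / (√0.019) = 170.
Trying y = 12.4 m: A R^(2/3) = 189.4 — high.
Trying y = 8.03 m: A R^(2/3) = 113.2 — low.
Trying y = 11.3 m: A R^(2/3) = 170 — ≈ 170.

y_n = 11.3 m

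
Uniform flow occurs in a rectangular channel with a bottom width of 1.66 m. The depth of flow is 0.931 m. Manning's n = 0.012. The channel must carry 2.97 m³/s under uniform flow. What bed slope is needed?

S = 0.00159

Flow area A = b·y = 1.66 × 0.931 = 1.545 m². Wetted perimeter P = b + 2y = 1.66 + 2×0.931 = 3.522 m.
Hydraulic radius R = A/P = 1.545/3.522 = 0.4388 m.
From Manning's equation, S = [nQ / (1 A R^(2/3))]² = [0.012 × 2.97 / (1 × 1.545 × 0.4388^(2/3))]² = 0.00159.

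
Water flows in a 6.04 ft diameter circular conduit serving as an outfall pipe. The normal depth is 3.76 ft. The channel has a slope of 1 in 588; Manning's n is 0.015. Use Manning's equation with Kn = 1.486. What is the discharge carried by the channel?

For a circular section of diameter D = 6.04 ft at depth y = 3.76 ft, the central angle is θ = 2 arccos(1 − 2y/D) = 3.637 rad. Then A = (D²/8)(θ − sin θ) = 18.75 ft² and P = Dθ/2 = 10.98 ft.
Hydraulic radius R = A/P = 18.75/10.98 = 1.707 ft.
Manning's equation: Q = (1.486/n) A R^(2/3) S^(1/2) = (1.486/0.015) × 18.75 × 1.707^(2/3) × 0.001701^(1/2) = 109 ft³/s.

Q = 109 ft³/s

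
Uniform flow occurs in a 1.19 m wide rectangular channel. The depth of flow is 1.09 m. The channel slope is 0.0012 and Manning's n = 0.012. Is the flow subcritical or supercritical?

subcritical

Flow area A = b·y = 1.19 × 1.09 = 1.297 m². Wetted perimeter P = b + 2y = 1.19 + 2×1.09 = 3.37 m.
Hydraulic radius R = A/P = 1.297/3.37 = 0.3849 m.
V = (1/n) R^(2/3) √S = (1/0.012) × 0.3849^(2/3) × √0.0012 = 1.527 m/s. Hydraulic depth D_h = A/T = 1.297/1.19 = 1.09 m.
Froude number Fr = V/√(g·D_h) = 1.527/√(9.81×1.09) = 0.467, which is less than 1, so the flow is subcritical.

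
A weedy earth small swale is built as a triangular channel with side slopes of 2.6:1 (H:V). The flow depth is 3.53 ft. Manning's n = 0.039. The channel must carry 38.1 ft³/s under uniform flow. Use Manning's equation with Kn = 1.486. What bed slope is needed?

S = 0.00049

For a triangular section with side slope z = 2.6: A = zy² = 2.6×3.53² = 32.4 ft²; P = 2y√(1+z²) = 2×3.53×2.786 = 19.67 ft.
Hydraulic radius R = A/P = 32.4/19.67 = 1.647 ft.
From Manning's equation, S = [nQ / (1.486 A R^(2/3))]² = [0.039 × 38.1 / (1.486 × 32.4 × 1.647^(2/3))]² = 0.00049.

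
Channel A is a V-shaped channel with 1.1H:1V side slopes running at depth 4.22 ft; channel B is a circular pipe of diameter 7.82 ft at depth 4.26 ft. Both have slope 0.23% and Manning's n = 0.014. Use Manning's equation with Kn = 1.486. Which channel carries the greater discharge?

Channel A: For a triangular section with side slope z = 1.1: A = zy² = 1.1×4.22² = 19.59 ft²; P = 2y√(1+z²) = 2×4.22×1.487 = 12.55 ft. Hydraulic radius R = A/P = 19.59/12.55 = 1.561 ft. Q_A = (1.486/0.014)·19.59·1.561^(2/3)·√0.0023 = 134.2 ft³/s.
Channel B: For a circular section of diameter D = 7.82 ft at depth y = 4.26 ft, the central angle is θ = 2 arccos(1 − 2y/D) = 3.321 rad. Then A = (D²/8)(θ − sin θ) = 26.75 ft² and P = Dθ/2 = 12.98 ft. Hydraulic radius R = A/P = 26.75/12.98 = 2.06 ft. Q_B = (1.486/0.014)·26.75·2.06^(2/3)·√0.0023 = 220.4 ft³/s.
Q_A = 134.2 ft³/s vs Q_B = 220.4 ft³/s, so channel B carries more.

channel B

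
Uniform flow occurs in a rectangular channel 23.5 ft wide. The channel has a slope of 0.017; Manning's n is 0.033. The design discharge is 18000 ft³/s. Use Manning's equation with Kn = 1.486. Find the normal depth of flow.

y_n = 31.2 ft

Manning's equation rearranged: A R^(2/3) = nQ / (1.486·√S) = 0.033 × 18000 / (1.486 × √0.017) = 3066.
Trying y = 22.3 ft: A R^(2/3) = 2043 — short.
Trying y = 38.6 ft: A R^(2/3) = 3927 — over.
Trying y = 31.2 ft: A R^(2/3) = 3062 — matches.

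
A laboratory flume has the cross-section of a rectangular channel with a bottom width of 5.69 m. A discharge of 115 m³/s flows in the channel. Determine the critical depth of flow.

For a rectangular channel, critical depth y_c = (q²/g)^(1/3) where q = Q/b = 115/5.69 = 20.21 m²/s.
So y_c = (20.21²/9.81)^(1/3) = 3.47 m.

y_c = 3.47 m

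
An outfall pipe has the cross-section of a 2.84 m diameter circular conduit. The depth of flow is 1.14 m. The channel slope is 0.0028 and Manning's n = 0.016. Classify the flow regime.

subcritical

For a circular section of diameter D = 2.84 m at depth y = 1.14 m, the central angle is θ = 2 arccos(1 − 2y/D) = 2.745 rad. Then A = (D²/8)(θ − sin θ) = 2.377 m² and P = Dθ/2 = 3.897 m.
Hydraulic radius R = A/P = 2.377/3.897 = 0.61 m.
V = (1/n) R^(2/3) √S = (1/0.016) × 0.61^(2/3) × √0.0028 = 2.379 m/s. Hydraulic depth D_h = A/T = 2.377/2.784 = 0.8539 m.
Froude number Fr = V/√(g·D_h) = 2.379/√(9.81×0.8539) = 0.822, which is less than 1, so the flow is subcritical.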